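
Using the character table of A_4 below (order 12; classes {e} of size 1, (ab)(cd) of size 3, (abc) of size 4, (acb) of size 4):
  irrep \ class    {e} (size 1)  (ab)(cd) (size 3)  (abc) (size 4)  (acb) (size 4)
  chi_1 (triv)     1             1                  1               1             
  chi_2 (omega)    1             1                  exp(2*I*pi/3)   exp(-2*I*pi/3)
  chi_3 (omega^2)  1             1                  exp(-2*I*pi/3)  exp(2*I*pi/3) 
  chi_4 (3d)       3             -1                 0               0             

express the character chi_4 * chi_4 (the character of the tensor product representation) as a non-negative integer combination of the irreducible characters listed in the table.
chi_4 tensor chi_4 = chi_1 + chi_2 + chi_3 + 2*chi_4 (all other irreducibles have multiplicity 0).

Proof sketch: The character of a tensor product is the pointwise product (chi_4 * chi_4)(C) = chi_4(C) * chi_4(C):
  {e}: (3)*(3), (ab)(cd): (-1)*(-1), (abc): (0)*(0), (acb): (0)*(0)
so (chi_4 * chi_4) takes values
  {e} -> 9, (ab)(cd) -> 1, (abc) -> 0, (acb) -> 0.
Now take the inner product of this character with each irreducible chi from the table, <chi_4*chi_4, chi> = (1/12) sum_C |C| (chi_4*chi_4)(C) conj(chi(C)):
  <chi_4*chi_4, chi_1> = (1/12)[1*(9)*conj(1) + 3*(1)*conj(1) + 4*(0)*conj(1) + 4*(0)*conj(1)]
      = (1/12)[(9) + (3) + (0) + (0)] = 12/12 = 1
  <chi_4*chi_4, chi_2> = (1/12)[1*(9)*conj(1) + 3*(1)*conj(1) + 4*(0)*conj(exp(2*I*pi/3)) + 4*(0)*conj(exp(-2*I*pi/3))]
      = (1/12)[(9) + (3) + (0) + (0)] = 12/12 = 1
  <chi_4*chi_4, chi_3> = (1/12)[1*(9)*conj(1) + 3*(1)*conj(1) + 4*(0)*conj(exp(-2*I*pi/3)) + 4*(0)*conj(exp(2*I*pi/3))]
      = (1/12)[(9) + (3) + (0) + (0)] = 12/12 = 1
  <chi_4*chi_4, chi_4> = (1/12)[1*(9)*conj(3) + 3*(1)*conj(-1) + 4*(0)*conj(0) + 4*(0)*conj(0)]
      = (1/12)[(27) + (-3) + (0) + (0)] = 24/12 = 2
(Exp terms are combined using exp(i*s)*conj(exp(i*t)) = exp(i*(s-t)), and sums of them are collapsed using the identity that for every m > 1 the m distinct m-th roots of unity sum to 0, e.g. 1 + exp(2*I*pi/3) + exp(-2*I*pi/3) = 0.)
Hence the multiplicities are chi_1: 1, chi_2: 1, chi_3: 1, chi_4: 2. Dimension check: dim(chi_4)*dim(chi_4) = 3*3 = 9 and sum (mult * dim) = 1*1 + 1*1 + 1*1 + 2*3 = 9.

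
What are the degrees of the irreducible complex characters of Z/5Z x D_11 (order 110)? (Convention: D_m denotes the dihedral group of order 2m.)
Dimensions: 1, 1, 1, 1, 1, 1, 1, 1, 1, 1, 2, 2, 2, 2, 2, 2, 2, 2, 2, 2, 2, 2, 2, 2, 2, 2, 2, 2, 2, 2, 2, 2, 2, 2, 2

Details: There are 35 irreducibles (= number of conjugacy classes). Their dimensions d_i satisfy sum d_i^2 = |G| = 110: 1 + 1 + 1 + 1 + 1 + 1 + 1 + 1 + 1 + 1 + 4 + 4 + 4 + 4 + 4 + 4 + 4 + 4 + 4 + 4 + 4 + 4 + 4 + 4 + 4 + 4 + 4 + 4 + 4 + 4 + 4 + 4 + 4 + 4 + 4 = 110. (For the product with Z/5Z: each of the 5 1-dim characters of Z/5Z tensors with each irrep of D_11, giving 5 copies of each D_11-dimension.)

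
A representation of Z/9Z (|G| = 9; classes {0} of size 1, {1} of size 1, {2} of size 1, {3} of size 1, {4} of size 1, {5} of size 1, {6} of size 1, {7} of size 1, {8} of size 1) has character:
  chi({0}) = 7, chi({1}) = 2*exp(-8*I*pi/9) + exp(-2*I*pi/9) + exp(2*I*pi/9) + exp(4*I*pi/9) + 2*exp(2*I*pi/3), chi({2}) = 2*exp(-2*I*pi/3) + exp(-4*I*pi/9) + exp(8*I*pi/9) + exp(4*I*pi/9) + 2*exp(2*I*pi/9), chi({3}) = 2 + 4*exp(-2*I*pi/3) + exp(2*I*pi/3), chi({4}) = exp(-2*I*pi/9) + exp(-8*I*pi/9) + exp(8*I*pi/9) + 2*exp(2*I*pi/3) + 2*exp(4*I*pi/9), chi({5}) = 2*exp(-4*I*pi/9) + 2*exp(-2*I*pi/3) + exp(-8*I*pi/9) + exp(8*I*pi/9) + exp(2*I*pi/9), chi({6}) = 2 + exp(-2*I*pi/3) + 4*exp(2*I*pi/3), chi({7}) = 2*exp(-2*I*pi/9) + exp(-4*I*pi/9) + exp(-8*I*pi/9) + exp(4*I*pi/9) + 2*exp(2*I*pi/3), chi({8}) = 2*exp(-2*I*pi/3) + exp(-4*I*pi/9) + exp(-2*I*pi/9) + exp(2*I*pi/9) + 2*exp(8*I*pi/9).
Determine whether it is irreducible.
Not irreducible (reducible): <chi, chi> = 11 > 1.

Proof sketch: <chi, chi> = (1/|G|) sum_C |C| * |chi(C)|^2 = (1/9)[1*|7|^2 + 1*|2*exp(-8*I*pi/9) + exp(-2*I*pi/9) + exp(2*I*pi/9) + exp(4*I*pi/9) + 2*exp(2*I*pi/3)|^2 + 1*|2*exp(-2*I*pi/3) + exp(-4*I*pi/9) + exp(8*I*pi/9) + exp(4*I*pi/9) + 2*exp(2*I*pi/9)|^2 + 1*|2 + 4*exp(-2*I*pi/3) + exp(2*I*pi/3)|^2 + 1*|exp(-2*I*pi/9) + exp(-8*I*pi/9) + exp(8*I*pi/9) + 2*exp(2*I*pi/3) + 2*exp(4*I*pi/9)|^2 + 1*|2*exp(-4*I*pi/9) + 2*exp(-2*I*pi/3) + exp(-8*I*pi/9) + exp(8*I*pi/9) + exp(2*I*pi/9)|^2 + 1*|2 + exp(-2*I*pi/3) + 4*exp(2*I*pi/3)|^2 + 1*|2*exp(-2*I*pi/9) + exp(-4*I*pi/9) + exp(-8*I*pi/9) + exp(4*I*pi/9) + 2*exp(2*I*pi/3)|^2 + 1*|2*exp(-2*I*pi/3) + exp(-4*I*pi/9) + exp(-2*I*pi/9) + exp(2*I*pi/9) + 2*exp(8*I*pi/9)|^2]
  = (1/9)[(49) + (11 + 7*exp(-4*I*pi/9) + 5*exp(-2*I*pi/3) + 3*exp(-2*I*pi/9) + 4*exp(-8*I*pi/9) + 4*exp(8*I*pi/9) + 3*exp(2*I*pi/9) + 5*exp(2*I*pi/3) + 7*exp(4*I*pi/9)) + (11 + 5*exp(-2*I*pi/3) + 3*exp(-4*I*pi/9) + 4*exp(-2*I*pi/9) + 7*exp(-8*I*pi/9) + 7*exp(8*I*pi/9) + 4*exp(2*I*pi/9) + 3*exp(4*I*pi/9) + 5*exp(2*I*pi/3)) + (7) + (11 + 7*exp(-2*I*pi/9) + 5*exp(-2*I*pi/3) + 4*exp(-4*I*pi/9) + 3*exp(-8*I*pi/9) + 3*exp(8*I*pi/9) + 4*exp(4*I*pi/9) + 5*exp(2*I*pi/3) + 7*exp(2*I*pi/9)) + (11 + 7*exp(-2*I*pi/9) + 5*exp(-2*I*pi/3) + 4*exp(-4*I*pi/9) + 3*exp(-8*I*pi/9) + 3*exp(8*I*pi/9) + 4*exp(4*I*pi/9) + 5*exp(2*I*pi/3) + 7*exp(2*I*pi/9)) + (7) + (11 + 5*exp(-2*I*pi/3) + 3*exp(-4*I*pi/9) + 4*exp(-2*I*pi/9) + 7*exp(-8*I*pi/9) + 7*exp(8*I*pi/9) + 4*exp(2*I*pi/9) + 3*exp(4*I*pi/9) + 5*exp(2*I*pi/3)) + (11 + 7*exp(-4*I*pi/9) + 5*exp(-2*I*pi/3) + 3*exp(-2*I*pi/9) + 4*exp(-8*I*pi/9) + 4*exp(8*I*pi/9) + 3*exp(2*I*pi/9) + 5*exp(2*I*pi/3) + 7*exp(4*I*pi/9))] = 99/9 = 11.
(Exp terms are combined using exp(i*s)*conj(exp(i*t)) = exp(i*(s-t)), and sums of them are collapsed using the identity that for every m > 1 the m distinct m-th roots of unity sum to 0, e.g. 1 + exp(2*I*pi/3) + exp(-2*I*pi/3) = 0.)
A character is irreducible iff <chi, chi> = 1, so this representation is reducible.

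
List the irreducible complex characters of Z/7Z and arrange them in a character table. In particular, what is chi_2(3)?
Character table of Z/7Z (irreps indexed chi_0,...,chi_6 with chi_k(m) = zeta_7^(k*m), zeta_7 = exp(2*pi*i/7)):
  irrep \ class  {0} (size 1)  {1} (size 1)    {2} (size 1)    {3} (size 1)    {4} (size 1)    {5} (size 1)    {6} (size 1)  
  chi_0          1             1               1               1               1               1               1             
  chi_1          1             exp(2*I*pi/7)   exp(4*I*pi/7)   exp(6*I*pi/7)   exp(-6*I*pi/7)  exp(-4*I*pi/7)  exp(-2*I*pi/7)
  chi_2          1             exp(4*I*pi/7)   exp(-6*I*pi/7)  exp(-2*I*pi/7)  exp(2*I*pi/7)   exp(6*I*pi/7)   exp(-4*I*pi/7)
  chi_3          1             exp(6*I*pi/7)   exp(-2*I*pi/7)  exp(4*I*pi/7)   exp(-4*I*pi/7)  exp(2*I*pi/7)   exp(-6*I*pi/7)
  chi_4          1             exp(-6*I*pi/7)  exp(2*I*pi/7)   exp(-4*I*pi/7)  exp(4*I*pi/7)   exp(-2*I*pi/7)  exp(6*I*pi/7) 
  chi_5          1             exp(-4*I*pi/7)  exp(6*I*pi/7)   exp(2*I*pi/7)   exp(-2*I*pi/7)  exp(-6*I*pi/7)  exp(4*I*pi/7) 
  chi_6          1             exp(-2*I*pi/7)  exp(-4*I*pi/7)  exp(-6*I*pi/7)  exp(6*I*pi/7)   exp(4*I*pi/7)   exp(2*I*pi/7) 

Spot check: chi_2(3) = zeta_7^(2*3) = zeta_7^6 = exp(-2*I*pi/7).

Working: Z/7Z is abelian, so all 7 irreducible complex representations are 1-dimensional. They are given by chi_k(m) = zeta_7^(k*m) for k = 0,...,6. Row orthogonality: sum_m chi_k(m) conj(chi_l(m)) = 7 * [k = l].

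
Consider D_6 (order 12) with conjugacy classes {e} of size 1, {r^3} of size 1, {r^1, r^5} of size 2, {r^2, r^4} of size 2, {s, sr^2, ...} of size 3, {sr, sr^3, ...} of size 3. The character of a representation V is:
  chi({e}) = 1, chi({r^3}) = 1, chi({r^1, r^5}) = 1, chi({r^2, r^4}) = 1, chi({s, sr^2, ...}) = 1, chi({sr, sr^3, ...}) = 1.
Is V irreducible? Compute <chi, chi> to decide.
Irreducible: <chi, chi> = 1.

<chi, chi> = (1/|G|) sum_C |C| * |chi(C)|^2 = (1/12)[1*|1|^2 + 1*|1|^2 + 2*|1|^2 + 2*|1|^2 + 3*|1|^2 + 3*|1|^2]
  = (1/12)[(1) + (1) + (2) + (2) + (3) + (3)] = 12/12 = 1.
A character is irreducible iff <chi, chi> = 1, so this representation is irreducible.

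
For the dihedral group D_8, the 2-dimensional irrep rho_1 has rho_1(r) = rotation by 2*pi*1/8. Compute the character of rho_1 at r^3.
chi_{rho_1}(r^3) = 2*cos(2*pi*1*3/8) = -sqrt(2)

Why: rho_1(r^3) is rotation by angle 2*pi*1*3/8, whose trace is 2*cos(2*pi*1*3/8) = -sqrt(2).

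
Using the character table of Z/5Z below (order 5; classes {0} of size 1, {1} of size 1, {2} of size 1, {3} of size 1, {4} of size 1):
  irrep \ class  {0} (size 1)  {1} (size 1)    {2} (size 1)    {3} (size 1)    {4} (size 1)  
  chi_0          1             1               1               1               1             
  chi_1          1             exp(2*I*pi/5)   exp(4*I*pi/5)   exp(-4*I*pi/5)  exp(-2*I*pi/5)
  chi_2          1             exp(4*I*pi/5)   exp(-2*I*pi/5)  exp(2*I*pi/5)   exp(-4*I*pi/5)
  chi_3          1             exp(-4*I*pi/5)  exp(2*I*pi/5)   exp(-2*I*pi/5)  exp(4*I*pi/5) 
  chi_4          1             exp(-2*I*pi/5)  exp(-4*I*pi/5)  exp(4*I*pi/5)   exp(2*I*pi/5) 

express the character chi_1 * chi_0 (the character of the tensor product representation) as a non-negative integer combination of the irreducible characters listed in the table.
chi_1 tensor chi_0 = chi_1 (all other irreducibles have multiplicity 0).

Derivation: The character of a tensor product is the pointwise product (chi_1 * chi_0)(C) = chi_1(C) * chi_0(C):
  {0}: (1)*(1), {1}: (exp(2*I*pi/5))*(1), {2}: (exp(4*I*pi/5))*(1), {3}: (exp(-4*I*pi/5))*(1), {4}: (exp(-2*I*pi/5))*(1)
so (chi_1 * chi_0) takes values
  {0} -> 1, {1} -> exp(2*I*pi/5), {2} -> exp(4*I*pi/5), {3} -> exp(-4*I*pi/5), {4} -> exp(-2*I*pi/5).
Now take the inner product of this character with each irreducible chi from the table, <chi_1*chi_0, chi> = (1/5) sum_C |C| (chi_1*chi_0)(C) conj(chi(C)):
  <chi_1*chi_0, chi_0> = (1/5)[1*(1)*conj(1) + 1*(exp(2*I*pi/5))*conj(1) + 1*(exp(4*I*pi/5))*conj(1) + 1*(exp(-4*I*pi/5))*conj(1) + 1*(exp(-2*I*pi/5))*conj(1)]
      = (1/5)[(1) + (exp(2*I*pi/5)) + (exp(4*I*pi/5)) + (exp(-4*I*pi/5)) + (exp(-2*I*pi/5))] = 0/5 = 0
  <chi_1*chi_0, chi_1> = (1/5)[1*(1)*conj(1) + 1*(exp(2*I*pi/5))*conj(exp(2*I*pi/5)) + 1*(exp(4*I*pi/5))*conj(exp(4*I*pi/5)) + 1*(exp(-4*I*pi/5))*conj(exp(-4*I*pi/5)) + 1*(exp(-2*I*pi/5))*conj(exp(-2*I*pi/5))]
      = (1/5)[(1) + (1) + (1) + (1) + (1)] = 5/5 = 1
  <chi_1*chi_0, chi_2> = (1/5)[1*(1)*conj(1) + 1*(exp(2*I*pi/5))*conj(exp(4*I*pi/5)) + 1*(exp(4*I*pi/5))*conj(exp(-2*I*pi/5)) + 1*(exp(-4*I*pi/5))*conj(exp(2*I*pi/5)) + 1*(exp(-2*I*pi/5))*conj(exp(-4*I*pi/5))]
      = (1/5)[(1) + (exp(-2*I*pi/5)) + (exp(-4*I*pi/5)) + (exp(4*I*pi/5)) + (exp(2*I*pi/5))] = 0/5 = 0
  <chi_1*chi_0, chi_3> = (1/5)[1*(1)*conj(1) + 1*(exp(2*I*pi/5))*conj(exp(-4*I*pi/5)) + 1*(exp(4*I*pi/5))*conj(exp(2*I*pi/5)) + 1*(exp(-4*I*pi/5))*conj(exp(-2*I*pi/5)) + 1*(exp(-2*I*pi/5))*conj(exp(4*I*pi/5))]
      = (1/5)[(1) + (exp(-4*I*pi/5)) + (exp(2*I*pi/5)) + (exp(-2*I*pi/5)) + (exp(4*I*pi/5))] = 0/5 = 0
  <chi_1*chi_0, chi_4> = (1/5)[1*(1)*conj(1) + 1*(exp(2*I*pi/5))*conj(exp(-2*I*pi/5)) + 1*(exp(4*I*pi/5))*conj(exp(-4*I*pi/5)) + 1*(exp(-4*I*pi/5))*conj(exp(4*I*pi/5)) + 1*(exp(-2*I*pi/5))*conj(exp(2*I*pi/5))]
      = (1/5)[(1) + (exp(4*I*pi/5)) + (exp(-2*I*pi/5)) + (exp(2*I*pi/5)) + (exp(-4*I*pi/5))] = 0/5 = 0
(Exp terms are combined using exp(i*s)*conj(exp(i*t)) = exp(i*(s-t)), and sums of them are collapsed using the identity that for every m > 1 the m distinct m-th roots of unity sum to 0, e.g. 1 + exp(2*I*pi/3) + exp(-2*I*pi/3) = 0.)
Hence the multiplicities are chi_1: 1. Dimension check: dim(chi_1)*dim(chi_0) = 1*1 = 1 and sum (mult * dim) = 1*1 = 1.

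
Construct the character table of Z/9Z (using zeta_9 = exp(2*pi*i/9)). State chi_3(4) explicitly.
Character table of Z/9Z (irreps indexed chi_0,...,chi_8 with chi_k(m) = zeta_9^(k*m), zeta_9 = exp(2*pi*i/9)):
  irrep \ class  {0} (size 1)  {1} (size 1)    {2} (size 1)    {3} (size 1)    {4} (size 1)    {5} (size 1)    {6} (size 1)    {7} (size 1)    {8} (size 1)  
  chi_0          1             1               1               1               1               1               1               1               1             
  chi_1          1             exp(2*I*pi/9)   exp(4*I*pi/9)   exp(2*I*pi/3)   exp(8*I*pi/9)   exp(-8*I*pi/9)  exp(-2*I*pi/3)  exp(-4*I*pi/9)  exp(-2*I*pi/9)
  chi_2          1             exp(4*I*pi/9)   exp(8*I*pi/9)   exp(-2*I*pi/3)  exp(-2*I*pi/9)  exp(2*I*pi/9)   exp(2*I*pi/3)   exp(-8*I*pi/9)  exp(-4*I*pi/9)
  chi_3          1             exp(2*I*pi/3)   exp(-2*I*pi/3)  1               exp(2*I*pi/3)   exp(-2*I*pi/3)  1               exp(2*I*pi/3)   exp(-2*I*pi/3)
  chi_4          1             exp(8*I*pi/9)   exp(-2*I*pi/9)  exp(2*I*pi/3)   exp(-4*I*pi/9)  exp(4*I*pi/9)   exp(-2*I*pi/3)  exp(2*I*pi/9)   exp(-8*I*pi/9)
  chi_5          1             exp(-8*I*pi/9)  exp(2*I*pi/9)   exp(-2*I*pi/3)  exp(4*I*pi/9)   exp(-4*I*pi/9)  exp(2*I*pi/3)   exp(-2*I*pi/9)  exp(8*I*pi/9) 
  chi_6          1             exp(-2*I*pi/3)  exp(2*I*pi/3)   1               exp(-2*I*pi/3)  exp(2*I*pi/3)   1               exp(-2*I*pi/3)  exp(2*I*pi/3) 
  chi_7          1             exp(-4*I*pi/9)  exp(-8*I*pi/9)  exp(2*I*pi/3)   exp(2*I*pi/9)   exp(-2*I*pi/9)  exp(-2*I*pi/3)  exp(8*I*pi/9)   exp(4*I*pi/9) 
  chi_8          1             exp(-2*I*pi/9)  exp(-4*I*pi/9)  exp(-2*I*pi/3)  exp(-8*I*pi/9)  exp(8*I*pi/9)   exp(2*I*pi/3)   exp(4*I*pi/9)   exp(2*I*pi/9) 

Spot check: chi_3(4) = zeta_9^(3*4) = zeta_9^12 = exp(2*I*pi/3).

Argument: Z/9Z is abelian, so all 9 irreducible complex representations are 1-dimensional. They are given by chi_k(m) = zeta_9^(k*m) for k = 0,...,8. Row orthogonality: sum_m chi_k(m) conj(chi_l(m)) = 9 * [k = l].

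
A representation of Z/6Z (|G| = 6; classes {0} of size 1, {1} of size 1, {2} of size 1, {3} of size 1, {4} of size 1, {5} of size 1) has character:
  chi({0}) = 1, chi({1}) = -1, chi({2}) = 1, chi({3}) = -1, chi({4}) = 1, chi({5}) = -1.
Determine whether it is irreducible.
Irreducible: <chi, chi> = 1.

Argument: <chi, chi> = (1/|G|) sum_C |C| * |chi(C)|^2 = (1/6)[1*|1|^2 + 1*|-1|^2 + 1*|1|^2 + 1*|-1|^2 + 1*|1|^2 + 1*|-1|^2]
  = (1/6)[(1) + (1) + (1) + (1) + (1) + (1)] = 6/6 = 1.
(Exp terms are combined using exp(i*s)*conj(exp(i*t)) = exp(i*(s-t)), and sums of them are collapsed using the identity that for every m > 1 the m distinct m-th roots of unity sum to 0, e.g. 1 + exp(2*I*pi/3) + exp(-2*I*pi/3) = 0.)
A character is irreducible iff <chi, chi> = 1, so this representation is irreducible.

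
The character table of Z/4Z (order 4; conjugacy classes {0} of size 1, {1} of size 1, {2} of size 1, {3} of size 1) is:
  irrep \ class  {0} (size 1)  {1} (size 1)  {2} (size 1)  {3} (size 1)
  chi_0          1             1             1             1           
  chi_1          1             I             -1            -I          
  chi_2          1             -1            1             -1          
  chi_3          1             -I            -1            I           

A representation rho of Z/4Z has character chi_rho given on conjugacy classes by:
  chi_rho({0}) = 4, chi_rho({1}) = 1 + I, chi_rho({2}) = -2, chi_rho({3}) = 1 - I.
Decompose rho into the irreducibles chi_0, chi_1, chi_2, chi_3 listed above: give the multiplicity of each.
Multiplicities: chi_0: 1, chi_1: 2, chi_2: 0, chi_3: 1.

Justification: Use <chi_rho, chi> = (1/|G|) sum_C |C| * chi_rho(C) * conj(chi(C)) with |G| = 4 for each irreducible chi in the table:
  <chi_rho, chi_0> = (1/4)[1*(4)*conj(1) + 1*(1 + I)*conj(1) + 1*(-2)*conj(1) + 1*(1 - I)*conj(1)]
      = (1/4)[(4) + (1 + I) + (-2) + (1 - I)] = 4/4 = 1
  <chi_rho, chi_1> = (1/4)[1*(4)*conj(1) + 1*(1 + I)*conj(I) + 1*(-2)*conj(-1) + 1*(1 - I)*conj(-I)]
      = (1/4)[(4) + (1 - I) + (2) + (1 + I)] = 8/4 = 2
  <chi_rho, chi_2> = (1/4)[1*(4)*conj(1) + 1*(1 + I)*conj(-1) + 1*(-2)*conj(1) + 1*(1 - I)*conj(-1)]
      = (1/4)[(4) + (-1 - I) + (-2) + (-1 + I)] = 0/4 = 0
  <chi_rho, chi_3> = (1/4)[1*(4)*conj(1) + 1*(1 + I)*conj(-I) + 1*(-2)*conj(-1) + 1*(1 - I)*conj(I)]
      = (1/4)[(4) + (-1 + I) + (2) + (-1 - I)] = 4/4 = 1
(Exp terms are combined using exp(i*s)*conj(exp(i*t)) = exp(i*(s-t)), and sums of them are collapsed using the identity that for every m > 1 the m distinct m-th roots of unity sum to 0, e.g. 1 + exp(2*I*pi/3) + exp(-2*I*pi/3) = 0.)
Dimension check: dim(rho) = sum (mult * dim) = 1*1 + 2*1 + 0*1 + 1*1 = 4 = chi_rho(e) = 4.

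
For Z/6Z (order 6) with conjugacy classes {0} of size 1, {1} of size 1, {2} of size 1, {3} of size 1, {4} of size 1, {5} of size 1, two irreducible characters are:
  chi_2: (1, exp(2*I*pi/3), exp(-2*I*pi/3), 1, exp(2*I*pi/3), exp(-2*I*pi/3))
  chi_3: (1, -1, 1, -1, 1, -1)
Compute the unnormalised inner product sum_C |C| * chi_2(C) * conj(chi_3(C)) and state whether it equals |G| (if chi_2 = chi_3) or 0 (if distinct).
Sum = 0; so <chi_2, chi_3> = 0 (distinct irreducibles are orthogonal).

Argument: Compute term by term over conjugacy classes (|C| * chi_2(C) * conj(chi_3(C))):
  1*(1)*conj(1) + 1*(exp(2*I*pi/3))*conj(-1) + 1*(exp(-2*I*pi/3))*conj(1) + 1*(1)*conj(-1) + 1*(exp(2*I*pi/3))*conj(1) + 1*(exp(-2*I*pi/3))*conj(-1)
  = (1) + (-exp(2*I*pi/3)) + (exp(-2*I*pi/3)) + (-1) + (exp(2*I*pi/3)) + (-exp(-2*I*pi/3))
  = 0.
(Exp terms are combined using exp(i*s)*conj(exp(i*t)) = exp(i*(s-t)), and sums of them are collapsed using the identity that for every m > 1 the m distinct m-th roots of unity sum to 0, e.g. 1 + exp(2*I*pi/3) + exp(-2*I*pi/3) = 0.)
Dividing by |G| = 6 gives 0/6 = 0, matching the row-orthogonality relation <chi_2, chi_3> = [chi_2 = chi_3].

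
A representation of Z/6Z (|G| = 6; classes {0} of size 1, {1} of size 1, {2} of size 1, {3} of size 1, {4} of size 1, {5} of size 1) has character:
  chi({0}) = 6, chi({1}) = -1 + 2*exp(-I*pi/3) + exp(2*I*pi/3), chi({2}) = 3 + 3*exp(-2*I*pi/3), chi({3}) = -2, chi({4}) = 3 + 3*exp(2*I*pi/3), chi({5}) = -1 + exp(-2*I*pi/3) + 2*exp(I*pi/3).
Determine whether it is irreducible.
Not irreducible (reducible): <chi, chi> = 10 > 1.

Justification: <chi, chi> = (1/|G|) sum_C |C| * |chi(C)|^2 = (1/6)[1*|6|^2 + 1*|-1 + 2*exp(-I*pi/3) + exp(2*I*pi/3)|^2 + 1*|3 + 3*exp(-2*I*pi/3)|^2 + 1*|-2|^2 + 1*|3 + 3*exp(2*I*pi/3)|^2 + 1*|-1 + exp(-2*I*pi/3) + 2*exp(I*pi/3)|^2]
  = (1/6)[(36) + (1) + (9) + (4) + (9) + (1)] = 60/6 = 10.
(Exp terms are combined using exp(i*s)*conj(exp(i*t)) = exp(i*(s-t)), and sums of them are collapsed using the identity that for every m > 1 the m distinct m-th roots of unity sum to 0, e.g. 1 + exp(2*I*pi/3) + exp(-2*I*pi/3) = 0.)
A character is irreducible iff <chi, chi> = 1, so this representation is reducible.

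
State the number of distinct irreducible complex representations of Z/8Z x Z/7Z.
56

Reasoning: The number of irreducible complex representations of a finite group equals its number of conjugacy classes. Z/8Z x Z/7Z is abelian of order 56, so every element is its own conjugacy class: 56 classes, so Z/8Z x Z/7Z (order 56) has exactly 56 irreducible complex representations.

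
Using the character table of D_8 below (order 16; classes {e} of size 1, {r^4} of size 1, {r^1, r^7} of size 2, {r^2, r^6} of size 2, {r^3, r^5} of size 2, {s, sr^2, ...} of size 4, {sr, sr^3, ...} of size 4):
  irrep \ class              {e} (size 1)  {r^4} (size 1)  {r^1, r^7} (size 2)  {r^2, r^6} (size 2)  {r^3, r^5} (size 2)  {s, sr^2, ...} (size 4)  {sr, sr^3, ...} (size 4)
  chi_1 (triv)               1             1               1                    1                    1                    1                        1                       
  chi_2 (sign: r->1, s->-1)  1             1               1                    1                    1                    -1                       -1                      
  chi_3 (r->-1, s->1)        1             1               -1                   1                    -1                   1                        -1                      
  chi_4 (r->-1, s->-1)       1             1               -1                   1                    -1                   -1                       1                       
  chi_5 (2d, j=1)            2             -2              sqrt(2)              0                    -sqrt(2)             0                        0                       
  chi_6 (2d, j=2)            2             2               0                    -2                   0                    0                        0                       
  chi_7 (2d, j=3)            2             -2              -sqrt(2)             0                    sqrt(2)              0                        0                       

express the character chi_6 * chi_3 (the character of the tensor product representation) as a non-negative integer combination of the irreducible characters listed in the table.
chi_6 tensor chi_3 = chi_6 (all other irreducibles have multiplicity 0).

Details: The character of a tensor product is the pointwise product (chi_6 * chi_3)(C) = chi_6(C) * chi_3(C):
  {e}: (2)*(1), {r^4}: (2)*(1), {r^1, r^7}: (0)*(-1), {r^2, r^6}: (-2)*(1), {r^3, r^5}: (0)*(-1), {s, sr^2, ...}: (0)*(1), {sr, sr^3, ...}: (0)*(-1)
so (chi_6 * chi_3) takes values
  {e} -> 2, {r^4} -> 2, {r^1, r^7} -> 0, {r^2, r^6} -> -2, {r^3, r^5} -> 0, {s, sr^2, ...} -> 0, {sr, sr^3, ...} -> 0.
Now take the inner product of this character with each irreducible chi from the table, <chi_6*chi_3, chi> = (1/16) sum_C |C| (chi_6*chi_3)(C) conj(chi(C)):
  <chi_6*chi_3, chi_1> = (1/16)[1*(2)*conj(1) + 1*(2)*conj(1) + 2*(0)*conj(1) + 2*(-2)*conj(1) + 2*(0)*conj(1) + 4*(0)*conj(1) + 4*(0)*conj(1)]
      = (1/16)[(2) + (2) + (0) + (-4) + (0) + (0) + (0)] = 0/16 = 0
  <chi_6*chi_3, chi_2> = (1/16)[1*(2)*conj(1) + 1*(2)*conj(1) + 2*(0)*conj(1) + 2*(-2)*conj(1) + 2*(0)*conj(1) + 4*(0)*conj(-1) + 4*(0)*conj(-1)]
      = (1/16)[(2) + (2) + (0) + (-4) + (0) + (0) + (0)] = 0/16 = 0
  <chi_6*chi_3, chi_3> = (1/16)[1*(2)*conj(1) + 1*(2)*conj(1) + 2*(0)*conj(-1) + 2*(-2)*conj(1) + 2*(0)*conj(-1) + 4*(0)*conj(1) + 4*(0)*conj(-1)]
      = (1/16)[(2) + (2) + (0) + (-4) + (0) + (0) + (0)] = 0/16 = 0
  <chi_6*chi_3, chi_4> = (1/16)[1*(2)*conj(1) + 1*(2)*conj(1) + 2*(0)*conj(-1) + 2*(-2)*conj(1) + 2*(0)*conj(-1) + 4*(0)*conj(-1) + 4*(0)*conj(1)]
      = (1/16)[(2) + (2) + (0) + (-4) + (0) + (0) + (0)] = 0/16 = 0
  <chi_6*chi_3, chi_5> = (1/16)[1*(2)*conj(2) + 1*(2)*conj(-2) + 2*(0)*conj(sqrt(2)) + 2*(-2)*conj(0) + 2*(0)*conj(-sqrt(2)) + 4*(0)*conj(0) + 4*(0)*conj(0)]
      = (1/16)[(4) + (-4) + (0) + (0) + (0) + (0) + (0)] = 0/16 = 0
  <chi_6*chi_3, chi_6> = (1/16)[1*(2)*conj(2) + 1*(2)*conj(2) + 2*(0)*conj(0) + 2*(-2)*conj(-2) + 2*(0)*conj(0) + 4*(0)*conj(0) + 4*(0)*conj(0)]
      = (1/16)[(4) + (4) + (0) + (8) + (0) + (0) + (0)] = 16/16 = 1
  <chi_6*chi_3, chi_7> = (1/16)[1*(2)*conj(2) + 1*(2)*conj(-2) + 2*(0)*conj(-sqrt(2)) + 2*(-2)*conj(0) + 2*(0)*conj(sqrt(2)) + 4*(0)*conj(0) + 4*(0)*conj(0)]
      = (1/16)[(4) + (-4) + (0) + (0) + (0) + (0) + (0)] = 0/16 = 0
Hence the multiplicities are chi_6: 1. Dimension check: dim(chi_6)*dim(chi_3) = 2*1 = 2 and sum (mult * dim) = 1*2 = 2.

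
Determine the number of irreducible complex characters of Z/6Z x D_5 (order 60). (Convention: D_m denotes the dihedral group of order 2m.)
24

Derivation: The number of irreducible complex representations of a finite group equals its number of conjugacy classes. For a direct product, #classes(G x H) = #classes(G) * #classes(H). Z/6Z has 6 classes (abelian), D_5 has 4 classes, so 6 * 4 = 24, so Z/6Z x D_5 (order 60) has exactly 24 irreducible complex representations.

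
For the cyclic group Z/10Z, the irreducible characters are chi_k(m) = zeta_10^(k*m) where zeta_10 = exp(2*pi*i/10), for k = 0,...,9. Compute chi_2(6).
chi_2(6) = zeta_10^12 = exp(2*I*pi/5)

Reasoning: chi_2(6) = zeta_10^(2*6) = zeta_10^12. Since zeta_10^10 = 1, this equals zeta_10^2 = exp(2*pi*i*2/10) = exp(2*I*pi/5).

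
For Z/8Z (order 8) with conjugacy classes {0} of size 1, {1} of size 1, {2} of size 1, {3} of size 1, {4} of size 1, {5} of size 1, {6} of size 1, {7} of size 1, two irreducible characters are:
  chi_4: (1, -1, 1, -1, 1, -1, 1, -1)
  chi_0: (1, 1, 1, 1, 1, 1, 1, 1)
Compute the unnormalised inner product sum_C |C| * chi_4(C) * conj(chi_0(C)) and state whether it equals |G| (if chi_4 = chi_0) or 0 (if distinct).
Sum = 0; so <chi_4, chi_0> = 0 (distinct irreducibles are orthogonal).

Derivation: Compute term by term over conjugacy classes (|C| * chi_4(C) * conj(chi_0(C))):
  1*(1)*conj(1) + 1*(-1)*conj(1) + 1*(1)*conj(1) + 1*(-1)*conj(1) + 1*(1)*conj(1) + 1*(-1)*conj(1) + 1*(1)*conj(1) + 1*(-1)*conj(1)
  = (1) + (-1) + (1) + (-1) + (1) + (-1) + (1) + (-1)
  = 0.
(Exp terms are combined using exp(i*s)*conj(exp(i*t)) = exp(i*(s-t)), and sums of them are collapsed using the identity that for every m > 1 the m distinct m-th roots of unity sum to 0, e.g. 1 + exp(2*I*pi/3) + exp(-2*I*pi/3) = 0.)
Dividing by |G| = 8 gives 0/8 = 0, matching the row-orthogonality relation <chi_4, chi_0> = [chi_4 = chi_0].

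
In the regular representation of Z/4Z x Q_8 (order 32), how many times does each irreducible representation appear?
Each irreducible V_i of dimension d_i appears with multiplicity d_i, i.e. rho_reg = (direct sum over all irreducibles V_i) d_i V_i. The irreducible dimensions for Z/4Z x Q_8 are 1, 1, 1, 1, 1, 1, 1, 1, 1, 1, 1, 1, 1, 1, 1, 1, 2, 2, 2, 2: 16 irreducibles of dimension 1, each with multiplicity 1; 4 irreducibles of dimension 2, each with multiplicity 2. Total dimension 16*1*1 + 4*2*2 = 32 = |G|.

Proof sketch: General theorem: in the regular representation of a finite group G, each irreducible appears with multiplicity equal to its dimension. Check: dim(rho_reg) = sum d_i^2 = 1 + 1 + 1 + 1 + 1 + 1 + 1 + 1 + 1 + 1 + 1 + 1 + 1 + 1 + 1 + 1 + 4 + 4 + 4 + 4 = 32 = |G|.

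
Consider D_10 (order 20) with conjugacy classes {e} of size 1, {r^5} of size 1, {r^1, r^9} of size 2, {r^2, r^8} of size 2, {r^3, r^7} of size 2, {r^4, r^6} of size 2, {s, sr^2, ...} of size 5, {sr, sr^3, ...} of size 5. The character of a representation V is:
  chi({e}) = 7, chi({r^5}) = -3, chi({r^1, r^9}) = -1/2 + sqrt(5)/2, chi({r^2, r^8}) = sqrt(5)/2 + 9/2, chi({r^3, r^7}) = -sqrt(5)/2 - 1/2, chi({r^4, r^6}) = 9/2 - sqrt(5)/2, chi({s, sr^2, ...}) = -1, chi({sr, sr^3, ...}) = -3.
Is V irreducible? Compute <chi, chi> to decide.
Not irreducible (reducible): <chi, chi> = 10 > 1.

Argument: <chi, chi> = (1/|G|) sum_C |C| * |chi(C)|^2 = (1/20)[1*|7|^2 + 1*|-3|^2 + 2*|-1/2 + sqrt(5)/2|^2 + 2*|sqrt(5)/2 + 9/2|^2 + 2*|-sqrt(5)/2 - 1/2|^2 + 2*|9/2 - sqrt(5)/2|^2 + 5*|-1|^2 + 5*|-3|^2]
  = (1/20)[(49) + (9) + (3 - sqrt(5)) + (9*sqrt(5) + 43) + (sqrt(5) + 3) + (43 - 9*sqrt(5)) + (5) + (45)] = 200/20 = 10.
A character is irreducible iff <chi, chi> = 1, so this representation is reducible.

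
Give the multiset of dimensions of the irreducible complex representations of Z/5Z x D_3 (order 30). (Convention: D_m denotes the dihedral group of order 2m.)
Dimensions: 1, 1, 1, 1, 1, 1, 1, 1, 1, 1, 2, 2, 2, 2, 2

Argument: There are 15 irreducibles (= number of conjugacy classes). Their dimensions d_i satisfy sum d_i^2 = |G| = 30: 1 + 1 + 1 + 1 + 1 + 1 + 1 + 1 + 1 + 1 + 4 + 4 + 4 + 4 + 4 = 30. (For the product with Z/5Z: each of the 5 1-dim characters of Z/5Z tensors with each irrep of D_3, giving 5 copies of each D_3-dimension.)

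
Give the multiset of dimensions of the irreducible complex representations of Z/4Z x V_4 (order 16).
Dimensions: 1, 1, 1, 1, 1, 1, 1, 1, 1, 1, 1, 1, 1, 1, 1, 1

Derivation: There are 16 irreducibles (= number of conjugacy classes). Their dimensions d_i satisfy sum d_i^2 = |G| = 16: 1 + 1 + 1 + 1 + 1 + 1 + 1 + 1 + 1 + 1 + 1 + 1 + 1 + 1 + 1 + 1 = 16. (For the product with Z/4Z: each of the 4 1-dim characters of Z/4Z tensors with each irrep of V_4, giving 4 copies of each V_4-dimension.)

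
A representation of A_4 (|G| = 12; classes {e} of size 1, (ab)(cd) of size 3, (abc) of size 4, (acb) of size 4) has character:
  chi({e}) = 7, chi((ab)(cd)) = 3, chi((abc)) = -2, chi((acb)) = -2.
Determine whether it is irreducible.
Not irreducible (reducible): <chi, chi> = 9 > 1.

Derivation: <chi, chi> = (1/|G|) sum_C |C| * |chi(C)|^2 = (1/12)[1*|7|^2 + 3*|3|^2 + 4*|-2|^2 + 4*|-2|^2]
  = (1/12)[(49) + (27) + (16) + (16)] = 108/12 = 9.
(Exp terms are combined using exp(i*s)*conj(exp(i*t)) = exp(i*(s-t)), and sums of them are collapsed using the identity that for every m > 1 the m distinct m-th roots of unity sum to 0, e.g. 1 + exp(2*I*pi/3) + exp(-2*I*pi/3) = 0.)
A character is irreducible iff <chi, chi> = 1, so this representation is reducible.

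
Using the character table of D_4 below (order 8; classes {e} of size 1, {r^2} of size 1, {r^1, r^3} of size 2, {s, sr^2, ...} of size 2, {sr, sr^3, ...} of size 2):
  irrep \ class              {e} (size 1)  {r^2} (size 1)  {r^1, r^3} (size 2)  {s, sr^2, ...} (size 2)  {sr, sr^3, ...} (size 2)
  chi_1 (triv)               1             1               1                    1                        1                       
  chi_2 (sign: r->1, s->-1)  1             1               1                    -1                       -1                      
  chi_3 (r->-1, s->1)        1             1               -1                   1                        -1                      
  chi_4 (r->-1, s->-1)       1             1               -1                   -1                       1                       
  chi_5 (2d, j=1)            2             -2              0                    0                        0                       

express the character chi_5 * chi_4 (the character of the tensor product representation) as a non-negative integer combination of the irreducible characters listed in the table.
chi_5 tensor chi_4 = chi_5 (all other irreducibles have multiplicity 0).

Justification: The character of a tensor product is the pointwise product (chi_5 * chi_4)(C) = chi_5(C) * chi_4(C):
  {e}: (2)*(1), {r^2}: (-2)*(1), {r^1, r^3}: (0)*(-1), {s, sr^2, ...}: (0)*(-1), {sr, sr^3, ...}: (0)*(1)
so (chi_5 * chi_4) takes values
  {e} -> 2, {r^2} -> -2, {r^1, r^3} -> 0, {s, sr^2, ...} -> 0, {sr, sr^3, ...} -> 0.
Now take the inner product of this character with each irreducible chi from the table, <chi_5*chi_4, chi> = (1/8) sum_C |C| (chi_5*chi_4)(C) conj(chi(C)):
  <chi_5*chi_4, chi_1> = (1/8)[1*(2)*conj(1) + 1*(-2)*conj(1) + 2*(0)*conj(1) + 2*(0)*conj(1) + 2*(0)*conj(1)]
      = (1/8)[(2) + (-2) + (0) + (0) + (0)] = 0/8 = 0
  <chi_5*chi_4, chi_2> = (1/8)[1*(2)*conj(1) + 1*(-2)*conj(1) + 2*(0)*conj(1) + 2*(0)*conj(-1) + 2*(0)*conj(-1)]
      = (1/8)[(2) + (-2) + (0) + (0) + (0)] = 0/8 = 0
  <chi_5*chi_4, chi_3> = (1/8)[1*(2)*conj(1) + 1*(-2)*conj(1) + 2*(0)*conj(-1) + 2*(0)*conj(1) + 2*(0)*conj(-1)]
      = (1/8)[(2) + (-2) + (0) + (0) + (0)] = 0/8 = 0
  <chi_5*chi_4, chi_4> = (1/8)[1*(2)*conj(1) + 1*(-2)*conj(1) + 2*(0)*conj(-1) + 2*(0)*conj(-1) + 2*(0)*conj(1)]
      = (1/8)[(2) + (-2) + (0) + (0) + (0)] = 0/8 = 0
  <chi_5*chi_4, chi_5> = (1/8)[1*(2)*conj(2) + 1*(-2)*conj(-2) + 2*(0)*conj(0) + 2*(0)*conj(0) + 2*(0)*conj(0)]
      = (1/8)[(4) + (4) + (0) + (0) + (0)] = 8/8 = 1
Hence the multiplicities are chi_5: 1. Dimension check: dim(chi_5)*dim(chi_4) = 2*1 = 2 and sum (mult * dim) = 1*2 = 2.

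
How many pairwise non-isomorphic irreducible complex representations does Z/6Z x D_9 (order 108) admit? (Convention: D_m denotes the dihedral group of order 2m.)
36

The number of irreducible complex representations of a finite group equals its number of conjugacy classes. For a direct product, #classes(G x H) = #classes(G) * #classes(H). Z/6Z has 6 classes (abelian), D_9 has 6 classes, so 6 * 6 = 36, so Z/6Z x D_9 (order 108) has exactly 36 irreducible complex representations.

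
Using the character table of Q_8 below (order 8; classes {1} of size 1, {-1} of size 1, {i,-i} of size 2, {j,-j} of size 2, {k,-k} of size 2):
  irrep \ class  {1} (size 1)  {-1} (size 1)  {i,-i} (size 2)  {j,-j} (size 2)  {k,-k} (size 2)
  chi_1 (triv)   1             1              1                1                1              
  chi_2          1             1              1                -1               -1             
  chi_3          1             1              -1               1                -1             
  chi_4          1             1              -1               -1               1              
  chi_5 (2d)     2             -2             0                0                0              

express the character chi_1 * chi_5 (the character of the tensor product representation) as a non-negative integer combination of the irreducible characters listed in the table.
chi_1 tensor chi_5 = chi_5 (all other irreducibles have multiplicity 0).

Explanation: The character of a tensor product is the pointwise product (chi_1 * chi_5)(C) = chi_1(C) * chi_5(C):
  {1}: (1)*(2), {-1}: (1)*(-2), {i,-i}: (1)*(0), {j,-j}: (1)*(0), {k,-k}: (1)*(0)
so (chi_1 * chi_5) takes values
  {1} -> 2, {-1} -> -2, {i,-i} -> 0, {j,-j} -> 0, {k,-k} -> 0.
Now take the inner product of this character with each irreducible chi from the table, <chi_1*chi_5, chi> = (1/8) sum_C |C| (chi_1*chi_5)(C) conj(chi(C)):
  <chi_1*chi_5, chi_1> = (1/8)[1*(2)*conj(1) + 1*(-2)*conj(1) + 2*(0)*conj(1) + 2*(0)*conj(1) + 2*(0)*conj(1)]
      = (1/8)[(2) + (-2) + (0) + (0) + (0)] = 0/8 = 0
  <chi_1*chi_5, chi_2> = (1/8)[1*(2)*conj(1) + 1*(-2)*conj(1) + 2*(0)*conj(1) + 2*(0)*conj(-1) + 2*(0)*conj(-1)]
      = (1/8)[(2) + (-2) + (0) + (0) + (0)] = 0/8 = 0
  <chi_1*chi_5, chi_3> = (1/8)[1*(2)*conj(1) + 1*(-2)*conj(1) + 2*(0)*conj(-1) + 2*(0)*conj(1) + 2*(0)*conj(-1)]
      = (1/8)[(2) + (-2) + (0) + (0) + (0)] = 0/8 = 0
  <chi_1*chi_5, chi_4> = (1/8)[1*(2)*conj(1) + 1*(-2)*conj(1) + 2*(0)*conj(-1) + 2*(0)*conj(-1) + 2*(0)*conj(1)]
      = (1/8)[(2) + (-2) + (0) + (0) + (0)] = 0/8 = 0
  <chi_1*chi_5, chi_5> = (1/8)[1*(2)*conj(2) + 1*(-2)*conj(-2) + 2*(0)*conj(0) + 2*(0)*conj(0) + 2*(0)*conj(0)]
      = (1/8)[(4) + (4) + (0) + (0) + (0)] = 8/8 = 1
Hence the multiplicities are chi_5: 1. Dimension check: dim(chi_1)*dim(chi_5) = 1*2 = 2 and sum (mult * dim) = 1*2 = 2.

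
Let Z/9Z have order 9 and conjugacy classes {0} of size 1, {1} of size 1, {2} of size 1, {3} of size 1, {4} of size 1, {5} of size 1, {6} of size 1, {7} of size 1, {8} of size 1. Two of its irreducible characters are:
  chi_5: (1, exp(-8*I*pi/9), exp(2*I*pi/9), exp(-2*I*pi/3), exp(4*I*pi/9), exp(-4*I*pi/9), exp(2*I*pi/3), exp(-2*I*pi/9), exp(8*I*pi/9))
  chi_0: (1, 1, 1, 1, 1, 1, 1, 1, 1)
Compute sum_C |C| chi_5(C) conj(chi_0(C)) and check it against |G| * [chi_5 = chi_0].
Sum = 0; so <chi_5, chi_0> = 0 (distinct irreducibles are orthogonal).

Why: Compute term by term over conjugacy classes (|C| * chi_5(C) * conj(chi_0(C))):
  1*(1)*conj(1) + 1*(exp(-8*I*pi/9))*conj(1) + 1*(exp(2*I*pi/9))*conj(1) + 1*(exp(-2*I*pi/3))*conj(1) + 1*(exp(4*I*pi/9))*conj(1) + 1*(exp(-4*I*pi/9))*conj(1) + 1*(exp(2*I*pi/3))*conj(1) + 1*(exp(-2*I*pi/9))*conj(1) + 1*(exp(8*I*pi/9))*conj(1)
  = (1) + (exp(-8*I*pi/9)) + (exp(2*I*pi/9)) + (exp(-2*I*pi/3)) + (exp(4*I*pi/9)) + (exp(-4*I*pi/9)) + (exp(2*I*pi/3)) + (exp(-2*I*pi/9)) + (exp(8*I*pi/9))
  = 0.
(Exp terms are combined using exp(i*s)*conj(exp(i*t)) = exp(i*(s-t)), and sums of them are collapsed using the identity that for every m > 1 the m distinct m-th roots of unity sum to 0, e.g. 1 + exp(2*I*pi/3) + exp(-2*I*pi/3) = 0.)
Dividing by |G| = 9 gives 0/9 = 0, matching the row-orthogonality relation <chi_5, chi_0> = [chi_5 = chi_0].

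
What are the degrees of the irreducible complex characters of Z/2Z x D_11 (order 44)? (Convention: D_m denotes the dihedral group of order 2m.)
Dimensions: 1, 1, 1, 1, 2, 2, 2, 2, 2, 2, 2, 2, 2, 2

Working: There are 14 irreducibles (= number of conjugacy classes). Their dimensions d_i satisfy sum d_i^2 = |G| = 44: 1 + 1 + 1 + 1 + 4 + 4 + 4 + 4 + 4 + 4 + 4 + 4 + 4 + 4 = 44. (For the product with Z/2Z: each of the 2 1-dim characters of Z/2Z tensors with each irrep of D_11, giving 2 copies of each D_11-dimension.)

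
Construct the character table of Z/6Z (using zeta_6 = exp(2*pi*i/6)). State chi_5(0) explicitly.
Character table of Z/6Z (irreps indexed chi_0,...,chi_5 with chi_k(m) = zeta_6^(k*m), zeta_6 = exp(2*pi*i/6)):
  irrep \ class  {0} (size 1)  {1} (size 1)    {2} (size 1)    {3} (size 1)  {4} (size 1)    {5} (size 1)  
  chi_0          1             1               1               1             1               1             
  chi_1          1             exp(I*pi/3)     exp(2*I*pi/3)   -1            exp(-2*I*pi/3)  exp(-I*pi/3)  
  chi_2          1             exp(2*I*pi/3)   exp(-2*I*pi/3)  1             exp(2*I*pi/3)   exp(-2*I*pi/3)
  chi_3          1             -1              1               -1            1               -1            
  chi_4          1             exp(-2*I*pi/3)  exp(2*I*pi/3)   1             exp(-2*I*pi/3)  exp(2*I*pi/3) 
  chi_5          1             exp(-I*pi/3)    exp(-2*I*pi/3)  -1            exp(2*I*pi/3)   exp(I*pi/3)   

Spot check: chi_5(0) = zeta_6^(5*0) = zeta_6^0 = 1.

Justification: Z/6Z is abelian, so all 6 irreducible complex representations are 1-dimensional. They are given by chi_k(m) = zeta_6^(k*m) for k = 0,...,5. Row orthogonality: sum_m chi_k(m) conj(chi_l(m)) = 6 * [k = l].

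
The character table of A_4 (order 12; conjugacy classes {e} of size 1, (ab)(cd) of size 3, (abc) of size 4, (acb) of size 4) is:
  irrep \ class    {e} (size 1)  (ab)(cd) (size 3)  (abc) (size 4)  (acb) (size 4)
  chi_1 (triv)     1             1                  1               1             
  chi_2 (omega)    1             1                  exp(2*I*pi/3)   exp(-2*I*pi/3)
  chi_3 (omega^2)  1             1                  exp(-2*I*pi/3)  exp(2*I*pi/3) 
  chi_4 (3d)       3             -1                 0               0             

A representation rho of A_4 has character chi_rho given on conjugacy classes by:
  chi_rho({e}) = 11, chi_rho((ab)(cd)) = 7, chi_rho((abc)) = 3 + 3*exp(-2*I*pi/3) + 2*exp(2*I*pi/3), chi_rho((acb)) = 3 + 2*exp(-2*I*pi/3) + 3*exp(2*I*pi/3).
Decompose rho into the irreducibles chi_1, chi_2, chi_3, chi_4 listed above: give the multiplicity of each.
Multiplicities: chi_1: 3, chi_2: 2, chi_3: 3, chi_4: 1.

Details: Use <chi_rho, chi> = (1/|G|) sum_C |C| * chi_rho(C) * conj(chi(C)) with |G| = 12 for each irreducible chi in the table:
  <chi_rho, chi_1> = (1/12)[1*(11)*conj(1) + 3*(7)*conj(1) + 4*(3 + 3*exp(-2*I*pi/3) + 2*exp(2*I*pi/3))*conj(1) + 4*(3 + 2*exp(-2*I*pi/3) + 3*exp(2*I*pi/3))*conj(1)]
      = (1/12)[(11) + (21) + (12 + 12*exp(-2*I*pi/3) + 8*exp(2*I*pi/3)) + (12 + 8*exp(-2*I*pi/3) + 12*exp(2*I*pi/3))] = 36/12 = 3
  <chi_rho, chi_2> = (1/12)[1*(11)*conj(1) + 3*(7)*conj(1) + 4*(3 + 3*exp(-2*I*pi/3) + 2*exp(2*I*pi/3))*conj(exp(2*I*pi/3)) + 4*(3 + 2*exp(-2*I*pi/3) + 3*exp(2*I*pi/3))*conj(exp(-2*I*pi/3))]
      = (1/12)[(11) + (21) + (-4) + (-4)] = 24/12 = 2
  <chi_rho, chi_3> = (1/12)[1*(11)*conj(1) + 3*(7)*conj(1) + 4*(3 + 3*exp(-2*I*pi/3) + 2*exp(2*I*pi/3))*conj(exp(-2*I*pi/3)) + 4*(3 + 2*exp(-2*I*pi/3) + 3*exp(2*I*pi/3))*conj(exp(2*I*pi/3))]
      = (1/12)[(11) + (21) + (12 + 8*exp(-2*I*pi/3) + 12*exp(2*I*pi/3)) + (12 + 12*exp(-2*I*pi/3) + 8*exp(2*I*pi/3))] = 36/12 = 3
  <chi_rho, chi_4> = (1/12)[1*(11)*conj(3) + 3*(7)*conj(-1) + 4*(3 + 3*exp(-2*I*pi/3) + 2*exp(2*I*pi/3))*conj(0) + 4*(3 + 2*exp(-2*I*pi/3) + 3*exp(2*I*pi/3))*conj(0)]
      = (1/12)[(33) + (-21) + (0) + (0)] = 12/12 = 1
(Exp terms are combined using exp(i*s)*conj(exp(i*t)) = exp(i*(s-t)), and sums of them are collapsed using the identity that for every m > 1 the m distinct m-th roots of unity sum to 0, e.g. 1 + exp(2*I*pi/3) + exp(-2*I*pi/3) = 0.)
Dimension check: dim(rho) = sum (mult * dim) = 3*1 + 2*1 + 3*1 + 1*3 = 11 = chi_rho(e) = 11.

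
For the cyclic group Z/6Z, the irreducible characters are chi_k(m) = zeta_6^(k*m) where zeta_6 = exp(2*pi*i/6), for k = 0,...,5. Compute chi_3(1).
chi_3(1) = zeta_6^3 = -1

Argument: chi_3(1) = zeta_6^(3*1) = zeta_6^3. Since zeta_6^6 = 1, this equals zeta_6^3 = exp(2*pi*i*3/6) = -1.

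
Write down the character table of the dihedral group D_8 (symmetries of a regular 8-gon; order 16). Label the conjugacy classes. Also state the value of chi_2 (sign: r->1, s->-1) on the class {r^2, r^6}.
Conjugacy classes: {e} of size 1, {r^4} of size 1, {r^1, r^7} of size 2, {r^2, r^6} of size 2, {r^3, r^5} of size 2, {s, sr^2, ...} of size 4, {sr, sr^3, ...} of size 4.
Character table:
  irrep \ class              {e} (size 1)  {r^4} (size 1)  {r^1, r^7} (size 2)  {r^2, r^6} (size 2)  {r^3, r^5} (size 2)  {s, sr^2, ...} (size 4)  {sr, sr^3, ...} (size 4)
  chi_1 (triv)               1             1               1                    1                    1                    1                        1                       
  chi_2 (sign: r->1, s->-1)  1             1               1                    1                    1                    -1                       -1                      
  chi_3 (r->-1, s->1)        1             1               -1                   1                    -1                   1                        -1                      
  chi_4 (r->-1, s->-1)       1             1               -1                   1                    -1                   -1                       1                       
  chi_5 (2d, j=1)            2             -2              sqrt(2)              0                    -sqrt(2)             0                        0                       
  chi_6 (2d, j=2)            2             2               0                    -2                   0                    0                        0                       
  chi_7 (2d, j=3)            2             -2              -sqrt(2)             0                    sqrt(2)              0                        0                       

Spot check: chi_2 (sign: r->1, s->-1) on {r^2, r^6} = 1.

Why: D_8 has order 2*8 = 16 with 7 conjugacy classes, hence 7 irreducibles. Sum of squared dims 1 + 1 + 1 + 1 + 4 + 4 + 4 = 16 = |G|. Linear characters come from the abelianisation; the 2-dimensional irreps have character r^k -> 2*cos(2*pi*j*k/8), reflections -> 0.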